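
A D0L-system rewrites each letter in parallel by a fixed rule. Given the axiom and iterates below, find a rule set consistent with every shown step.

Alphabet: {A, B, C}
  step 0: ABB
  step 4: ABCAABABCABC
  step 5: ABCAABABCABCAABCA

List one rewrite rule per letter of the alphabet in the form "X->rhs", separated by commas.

A->AB, B->C, C->A

  step 4 ⇒ step 5: ABCAABABCABC ⇒ AB·C·A·AB·AB·C·AB·C·A·AB·C·A
    A ↦ AB
    B ↦ C
    C ↦ A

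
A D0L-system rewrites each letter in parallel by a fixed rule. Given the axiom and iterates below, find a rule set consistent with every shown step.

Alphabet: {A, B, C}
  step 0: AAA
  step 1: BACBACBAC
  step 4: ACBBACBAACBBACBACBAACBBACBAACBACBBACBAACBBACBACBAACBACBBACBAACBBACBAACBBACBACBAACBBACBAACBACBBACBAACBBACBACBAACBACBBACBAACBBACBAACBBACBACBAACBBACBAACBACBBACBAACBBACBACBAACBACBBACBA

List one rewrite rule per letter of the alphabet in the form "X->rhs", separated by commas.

  step 0 ⇒ step 1: AAA ⇒ BAC·BAC·BAC
    A ↦ BAC
    B ↦ ACB  (constrained at step 1)
    C ↦ BA  (constrained at step 1)

A->BAC, B->ACB, C->BA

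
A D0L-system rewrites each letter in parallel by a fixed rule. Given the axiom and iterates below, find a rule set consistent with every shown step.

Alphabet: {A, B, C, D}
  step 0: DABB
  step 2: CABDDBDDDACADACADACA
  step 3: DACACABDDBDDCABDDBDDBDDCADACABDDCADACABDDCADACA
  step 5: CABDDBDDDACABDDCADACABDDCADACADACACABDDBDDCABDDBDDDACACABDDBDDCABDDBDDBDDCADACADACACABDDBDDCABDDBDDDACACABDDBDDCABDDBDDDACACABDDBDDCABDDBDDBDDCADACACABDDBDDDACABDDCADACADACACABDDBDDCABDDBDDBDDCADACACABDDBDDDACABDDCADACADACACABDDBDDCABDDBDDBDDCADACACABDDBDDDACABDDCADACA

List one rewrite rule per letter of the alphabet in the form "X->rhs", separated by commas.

  step 2 ⇒ step 3: CABDDBDDDACADACADACA ⇒ DA·CA·CA·BDD·BDD·CA·BDD·BDD·BDD·CA·DA·CA·BDD·CA·DA·CA·BDD·CA·DA·CA
    A ↦ CA
    B ↦ CA
    C ↦ DA
    D ↦ BDD

A->CA, B->CA, C->DA, D->BDD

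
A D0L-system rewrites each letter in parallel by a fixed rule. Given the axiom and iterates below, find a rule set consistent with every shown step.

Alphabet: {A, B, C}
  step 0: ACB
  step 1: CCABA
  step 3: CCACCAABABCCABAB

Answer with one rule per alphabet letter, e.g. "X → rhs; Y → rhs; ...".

A->CC, B->A, C->AB

  step 0 ⇒ step 1: ACB ⇒ CC·AB·A
    A ↦ CC
    B ↦ A
    C ↦ AB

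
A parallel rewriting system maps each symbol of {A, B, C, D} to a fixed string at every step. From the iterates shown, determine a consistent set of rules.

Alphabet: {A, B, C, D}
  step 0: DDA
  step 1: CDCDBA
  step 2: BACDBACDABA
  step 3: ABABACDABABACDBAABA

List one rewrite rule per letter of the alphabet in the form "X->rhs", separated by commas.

A->BA, B->A, C->BA, D->CD

  step 2 ⇒ step 3: BACDBACDABA ⇒ A·BA·BA·CD·A·BA·BA·CD·BA·A·BA
    A ↦ BA
    B ↦ A
    C ↦ BA
    D ↦ CD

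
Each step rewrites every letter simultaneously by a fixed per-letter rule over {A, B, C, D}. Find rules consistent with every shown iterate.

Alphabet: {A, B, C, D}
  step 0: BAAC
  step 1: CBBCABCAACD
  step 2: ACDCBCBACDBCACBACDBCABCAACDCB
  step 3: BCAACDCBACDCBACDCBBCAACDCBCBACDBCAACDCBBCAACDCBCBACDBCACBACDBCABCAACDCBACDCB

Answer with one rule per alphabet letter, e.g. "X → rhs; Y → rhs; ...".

A->BCA, B->CB, C->ACD, D->CB

  step 2 ⇒ step 3: ACDCBCBACDBCACBACDBCABCAACDCB ⇒ BCA·ACD·CB·ACD·CB·ACD·CB·BCA·ACD·CB·CB·ACD·BCA·ACD·CB·BCA·ACD·CB·CB·ACD·BCA·CB·ACD·BCA·BCA·ACD·CB·ACD·CB
    A ↦ BCA
    B ↦ CB
    C ↦ ACD
    D ↦ CB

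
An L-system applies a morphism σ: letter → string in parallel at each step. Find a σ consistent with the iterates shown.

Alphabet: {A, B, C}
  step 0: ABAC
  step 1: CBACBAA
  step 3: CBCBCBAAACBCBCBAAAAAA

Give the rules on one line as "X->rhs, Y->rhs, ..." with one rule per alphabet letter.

  step 0 ⇒ step 1: ABAC ⇒ CB·A·CB·AA
    A ↦ CB
    B ↦ A
    C ↦ AA

A->CB, B->A, C->AA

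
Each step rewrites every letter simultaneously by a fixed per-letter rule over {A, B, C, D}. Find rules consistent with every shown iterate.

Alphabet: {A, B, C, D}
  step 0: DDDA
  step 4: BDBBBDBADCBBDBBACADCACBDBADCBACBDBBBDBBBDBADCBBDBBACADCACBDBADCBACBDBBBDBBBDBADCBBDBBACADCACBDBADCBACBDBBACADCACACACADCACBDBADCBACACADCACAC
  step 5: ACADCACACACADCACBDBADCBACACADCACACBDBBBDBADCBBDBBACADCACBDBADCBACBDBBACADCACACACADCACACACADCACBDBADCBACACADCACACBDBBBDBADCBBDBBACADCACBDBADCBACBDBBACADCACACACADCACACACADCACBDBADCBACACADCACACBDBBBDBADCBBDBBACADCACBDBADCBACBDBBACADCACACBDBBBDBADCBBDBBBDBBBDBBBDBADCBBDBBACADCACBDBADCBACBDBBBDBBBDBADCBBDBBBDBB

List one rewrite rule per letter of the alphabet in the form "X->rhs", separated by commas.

A->BDB, B->AC, C->B, D->ADC

  step 4 ⇒ step 5: BDBBBDBADCBBDBBACADCACBDBADCBACBDBBBDBBBDBADCBBDBBACADCACBDBADCBACBDBBBDBBBDBADCBBDBBACADCACBDBADCBACBDBBACADCACACACADCACBDBADCBACACADCACAC ⇒ AC·ADC·AC·AC·AC·ADC·AC·BDB·ADC·B·AC·AC·ADC·AC·AC·BDB·B·BDB·ADC·B·BDB·B·AC·ADC·AC·BDB·ADC·B·AC·BDB·B·AC·ADC·AC·AC·AC·ADC·AC·AC·AC·ADC·AC·BDB·ADC·B·AC·AC·ADC·AC·AC·BDB·B·BDB·ADC·B·BDB·B·AC·ADC·AC·BDB·ADC·B·AC·BDB·B·AC·ADC·AC·AC·AC·ADC·AC·AC·AC·ADC·AC·BDB·ADC·B·AC·AC·ADC·AC·AC·BDB·B·BDB·ADC·B·BDB·B·AC·ADC·AC·BDB·ADC·B·AC·BDB·B·AC·ADC·AC·AC·BDB·B·BDB·ADC·B·BDB·B·BDB·B·BDB·B·BDB·ADC·B·BDB·B·AC·ADC·AC·BDB·ADC·B·AC·BDB·B·BDB·B·BDB·ADC·B·BDB·B·BDB·B
    A ↦ BDB
    B ↦ AC
    C ↦ B
    D ↦ ADC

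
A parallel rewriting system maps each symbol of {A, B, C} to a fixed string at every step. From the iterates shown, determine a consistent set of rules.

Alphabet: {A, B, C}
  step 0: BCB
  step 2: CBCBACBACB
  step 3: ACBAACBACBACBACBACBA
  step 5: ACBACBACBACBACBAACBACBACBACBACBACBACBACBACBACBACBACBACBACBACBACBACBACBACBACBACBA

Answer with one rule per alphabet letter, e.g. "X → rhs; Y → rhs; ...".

A->CB, B->A, C->ACB

  step 2 ⇒ step 3: CBCBACBACB ⇒ ACB·A·ACB·A·CB·ACB·A·CB·ACB·A
    A ↦ CB
    B ↦ A
    C ↦ ACB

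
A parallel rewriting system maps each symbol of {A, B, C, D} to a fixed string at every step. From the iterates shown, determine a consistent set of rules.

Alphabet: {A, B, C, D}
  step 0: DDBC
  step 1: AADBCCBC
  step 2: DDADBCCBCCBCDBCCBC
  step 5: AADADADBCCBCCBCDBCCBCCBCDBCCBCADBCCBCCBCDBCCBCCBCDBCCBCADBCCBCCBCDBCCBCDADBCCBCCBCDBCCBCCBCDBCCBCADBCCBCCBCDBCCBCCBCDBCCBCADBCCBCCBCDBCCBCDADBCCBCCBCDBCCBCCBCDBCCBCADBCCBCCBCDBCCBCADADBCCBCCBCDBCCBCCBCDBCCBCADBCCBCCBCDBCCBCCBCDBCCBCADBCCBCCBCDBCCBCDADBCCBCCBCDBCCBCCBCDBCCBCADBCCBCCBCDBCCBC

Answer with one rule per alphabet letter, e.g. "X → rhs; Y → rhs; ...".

  step 1 ⇒ step 2: AADBCCBC ⇒ D·D·A·DBC·CBC·CBC·DBC·CBC
    A ↦ D
    B ↦ DBC
    C ↦ CBC
    D ↦ A

A->D, B->DBC, C->CBC, D->A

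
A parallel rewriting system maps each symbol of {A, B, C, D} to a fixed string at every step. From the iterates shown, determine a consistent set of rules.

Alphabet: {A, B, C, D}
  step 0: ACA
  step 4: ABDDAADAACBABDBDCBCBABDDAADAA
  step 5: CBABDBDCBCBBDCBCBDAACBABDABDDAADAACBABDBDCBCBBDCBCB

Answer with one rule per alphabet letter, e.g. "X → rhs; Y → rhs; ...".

A->CB, B->A, C->DA, D->BD

  step 4 ⇒ step 5: ABDDAADAACBABDBDCBCBABDDAADAA ⇒ CB·A·BD·BD·CB·CB·BD·CB·CB·DA·A·CB·A·BD·A·BD·DA·A·DA·A·CB·A·BD·BD·CB·CB·BD·CB·CB
    A ↦ CB
    B ↦ A
    C ↦ DA
    D ↦ BD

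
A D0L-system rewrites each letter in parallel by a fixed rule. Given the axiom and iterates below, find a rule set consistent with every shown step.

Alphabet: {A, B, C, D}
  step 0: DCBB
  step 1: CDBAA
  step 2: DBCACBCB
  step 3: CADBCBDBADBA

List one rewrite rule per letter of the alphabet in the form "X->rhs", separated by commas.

  step 2 ⇒ step 3: DBCACBCB ⇒ C·A·DB·CB·DB·A·DB·A
    A ↦ CB
    B ↦ A
    C ↦ DB
    D ↦ C

A->CB, B->A, C->DB, D->C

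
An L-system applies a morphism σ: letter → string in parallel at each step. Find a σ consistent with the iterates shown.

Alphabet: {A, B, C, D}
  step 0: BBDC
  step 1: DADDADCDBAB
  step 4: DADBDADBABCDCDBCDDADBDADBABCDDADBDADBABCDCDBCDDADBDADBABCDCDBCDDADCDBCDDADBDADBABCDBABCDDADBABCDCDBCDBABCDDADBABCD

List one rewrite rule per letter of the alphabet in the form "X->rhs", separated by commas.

  step 0 ⇒ step 1: BBDC ⇒ DAD·DAD·CD·BAB
    B ↦ DAD
    C ↦ BAB
    D ↦ CD
    A ↦ B  (constrained at step 1)

A->B, B->DAD, C->BAB, D->CD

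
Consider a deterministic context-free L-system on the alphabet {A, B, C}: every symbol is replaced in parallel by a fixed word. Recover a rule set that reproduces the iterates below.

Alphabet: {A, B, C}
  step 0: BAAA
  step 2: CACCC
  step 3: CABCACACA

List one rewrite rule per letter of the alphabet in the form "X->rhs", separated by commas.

  step 2 ⇒ step 3: CACCC ⇒ CA·B·CA·CA·CA
    A ↦ B
    C ↦ CA
    B ↦ C  (constrained at step 0)

A->B, B->C, C->CA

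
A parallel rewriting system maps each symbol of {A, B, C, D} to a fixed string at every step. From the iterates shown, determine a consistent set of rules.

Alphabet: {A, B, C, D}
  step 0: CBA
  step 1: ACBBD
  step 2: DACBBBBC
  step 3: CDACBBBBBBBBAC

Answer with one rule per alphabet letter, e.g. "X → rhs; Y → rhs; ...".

  step 2 ⇒ step 3: DACBBBBC ⇒ C·D·AC·BB·BB·BB·BB·AC
    A ↦ D
    B ↦ BB
    C ↦ AC
    D ↦ C

A->D, B->BB, C->AC, D->C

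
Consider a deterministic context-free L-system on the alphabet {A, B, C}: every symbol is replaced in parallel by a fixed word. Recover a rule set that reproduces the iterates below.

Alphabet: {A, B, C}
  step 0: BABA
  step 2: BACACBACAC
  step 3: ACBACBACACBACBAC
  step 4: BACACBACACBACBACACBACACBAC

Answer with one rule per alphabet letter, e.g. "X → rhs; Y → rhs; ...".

A->B, B->AC, C->AC

  step 3 ⇒ step 4: ACBACBACACBACBAC ⇒ B·AC·AC·B·AC·AC·B·AC·B·AC·AC·B·AC·AC·B·AC
    A ↦ B
    B ↦ AC
    C ↦ AC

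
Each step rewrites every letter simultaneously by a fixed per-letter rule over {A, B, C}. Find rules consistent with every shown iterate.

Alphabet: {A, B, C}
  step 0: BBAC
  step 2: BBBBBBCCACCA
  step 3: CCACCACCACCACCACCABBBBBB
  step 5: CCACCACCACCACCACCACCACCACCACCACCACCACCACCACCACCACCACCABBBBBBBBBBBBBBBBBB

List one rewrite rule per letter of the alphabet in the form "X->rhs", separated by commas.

  step 2 ⇒ step 3: BBBBBBCCACCA ⇒ CCA·CCA·CCA·CCA·CCA·CCA·B·B·B·B·B·B
    A ↦ B
    B ↦ CCA
    C ↦ B

A->B, B->CCA, C->B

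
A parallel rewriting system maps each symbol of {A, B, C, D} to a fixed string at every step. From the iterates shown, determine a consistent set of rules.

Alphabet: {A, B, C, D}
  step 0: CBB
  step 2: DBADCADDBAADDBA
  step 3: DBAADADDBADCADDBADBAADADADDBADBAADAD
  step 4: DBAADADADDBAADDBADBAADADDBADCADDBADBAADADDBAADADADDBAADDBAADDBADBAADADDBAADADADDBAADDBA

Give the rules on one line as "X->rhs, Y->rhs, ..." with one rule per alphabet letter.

  step 3 ⇒ step 4: DBAADADDBADCADDBADBAADADADDBADBAADAD ⇒ DBA·AD·AD·AD·DBA·AD·DBA·DBA·AD·AD·DBA·DC·AD·DBA·DBA·AD·AD·DBA·AD·AD·AD·DBA·AD·DBA·AD·DBA·DBA·AD·AD·DBA·AD·AD·AD·DBA·AD·DBA
    A ↦ AD
    B ↦ AD
    C ↦ DC
    D ↦ DBA

A->AD, B->AD, C->DC, D->DBA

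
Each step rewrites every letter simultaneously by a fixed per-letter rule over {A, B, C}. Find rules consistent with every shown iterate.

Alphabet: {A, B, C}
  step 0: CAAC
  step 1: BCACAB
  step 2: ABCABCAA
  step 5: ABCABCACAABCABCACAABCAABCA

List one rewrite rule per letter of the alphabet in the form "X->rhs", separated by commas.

  step 1 ⇒ step 2: BCACAB ⇒ A·B·CA·B·CA·A
    A ↦ CA
    B ↦ A
    C ↦ B

A->CA, B->A, C->B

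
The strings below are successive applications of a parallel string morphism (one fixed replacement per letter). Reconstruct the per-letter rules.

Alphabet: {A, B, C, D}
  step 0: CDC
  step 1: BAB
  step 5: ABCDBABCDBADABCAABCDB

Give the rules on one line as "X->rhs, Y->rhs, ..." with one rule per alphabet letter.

  step 0 ⇒ step 1: CDC ⇒ B·A·B
    C ↦ B
    D ↦ A
    A ↦ ABC  (constrained at step 1)
    B ↦ D  (constrained at step 1)

A->ABC, B->D, C->B, D->A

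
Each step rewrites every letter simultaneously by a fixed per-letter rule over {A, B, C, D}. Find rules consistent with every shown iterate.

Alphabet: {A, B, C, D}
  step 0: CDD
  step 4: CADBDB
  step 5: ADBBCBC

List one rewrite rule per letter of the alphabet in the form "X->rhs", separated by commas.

A->DB, B->C, C->A, D->B

  step 4 ⇒ step 5: CADBDB ⇒ A·DB·B·C·B·C
    A ↦ DB
    B ↦ C
    C ↦ A
    D ↦ B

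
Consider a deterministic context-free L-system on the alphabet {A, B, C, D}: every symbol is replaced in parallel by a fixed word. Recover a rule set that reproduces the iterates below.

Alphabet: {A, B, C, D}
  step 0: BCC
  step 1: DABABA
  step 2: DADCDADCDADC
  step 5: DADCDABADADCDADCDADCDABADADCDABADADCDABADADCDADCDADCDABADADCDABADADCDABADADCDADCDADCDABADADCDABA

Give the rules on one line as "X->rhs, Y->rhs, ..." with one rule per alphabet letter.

A->DC, B->DA, C->BA, D->DA

  step 1 ⇒ step 2: DABABA ⇒ DA·DC·DA·DC·DA·DC
    A ↦ DC
    B ↦ DA
    D ↦ DA
  step 0 ⇒ step 1: BCC ⇒ DA·BA·BA
    C ↦ BA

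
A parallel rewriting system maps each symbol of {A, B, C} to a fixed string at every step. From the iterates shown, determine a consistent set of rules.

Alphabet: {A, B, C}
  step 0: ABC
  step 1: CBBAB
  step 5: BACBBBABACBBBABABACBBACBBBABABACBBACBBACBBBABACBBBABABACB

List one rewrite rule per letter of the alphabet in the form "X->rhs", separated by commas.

  step 0 ⇒ step 1: ABC ⇒ CB·BA·B
    A ↦ CB
    B ↦ BA
    C ↦ B

A->CB, B->BA, C->B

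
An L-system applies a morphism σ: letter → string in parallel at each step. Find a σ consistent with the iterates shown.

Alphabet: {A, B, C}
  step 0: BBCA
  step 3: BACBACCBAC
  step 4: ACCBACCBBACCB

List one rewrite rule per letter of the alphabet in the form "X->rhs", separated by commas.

  step 3 ⇒ step 4: BACBACCBAC ⇒ AC·C·B·AC·C·B·B·AC·C·B
    A ↦ C
    B ↦ AC
    C ↦ B

A->C, B->AC, C->B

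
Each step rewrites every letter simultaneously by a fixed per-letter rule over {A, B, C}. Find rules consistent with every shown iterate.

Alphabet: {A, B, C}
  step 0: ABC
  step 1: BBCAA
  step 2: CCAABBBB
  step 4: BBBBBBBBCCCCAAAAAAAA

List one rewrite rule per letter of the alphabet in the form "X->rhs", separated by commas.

A->BB, B->C, C->AA

  step 1 ⇒ step 2: BBCAA ⇒ C·C·AA·BB·BB
    A ↦ BB
    B ↦ C
    C ↦ AA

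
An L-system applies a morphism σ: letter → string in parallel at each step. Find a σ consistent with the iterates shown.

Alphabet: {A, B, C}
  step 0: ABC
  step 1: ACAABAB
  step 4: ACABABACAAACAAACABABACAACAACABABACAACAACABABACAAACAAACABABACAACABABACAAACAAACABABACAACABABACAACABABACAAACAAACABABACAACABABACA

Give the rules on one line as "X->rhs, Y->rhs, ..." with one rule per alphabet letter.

  step 0 ⇒ step 1: ABC ⇒ ACA·A·BAB
    A ↦ ACA
    B ↦ A
    C ↦ BAB

A->ACA, B->A, C->BAB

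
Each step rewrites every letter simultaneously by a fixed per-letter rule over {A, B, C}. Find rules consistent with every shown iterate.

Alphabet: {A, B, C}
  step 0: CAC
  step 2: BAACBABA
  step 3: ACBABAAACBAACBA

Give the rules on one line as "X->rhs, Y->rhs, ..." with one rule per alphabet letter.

  step 2 ⇒ step 3: BAACBABA ⇒ AC·BA·BA·A·AC·BA·AC·BA
    A ↦ BA
    B ↦ AC
    C ↦ A

A->BA, B->AC, C->A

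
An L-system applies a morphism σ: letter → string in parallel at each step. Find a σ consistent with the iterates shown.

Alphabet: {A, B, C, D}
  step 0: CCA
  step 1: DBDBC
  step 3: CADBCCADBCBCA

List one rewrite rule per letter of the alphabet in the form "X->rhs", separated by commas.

A->C, B->CA, C->DB, D->B

  step 0 ⇒ step 1: CCA ⇒ DB·DB·C
    A ↦ C
    C ↦ DB
    B ↦ CA  (constrained at step 1)
    D ↦ B  (constrained at step 1)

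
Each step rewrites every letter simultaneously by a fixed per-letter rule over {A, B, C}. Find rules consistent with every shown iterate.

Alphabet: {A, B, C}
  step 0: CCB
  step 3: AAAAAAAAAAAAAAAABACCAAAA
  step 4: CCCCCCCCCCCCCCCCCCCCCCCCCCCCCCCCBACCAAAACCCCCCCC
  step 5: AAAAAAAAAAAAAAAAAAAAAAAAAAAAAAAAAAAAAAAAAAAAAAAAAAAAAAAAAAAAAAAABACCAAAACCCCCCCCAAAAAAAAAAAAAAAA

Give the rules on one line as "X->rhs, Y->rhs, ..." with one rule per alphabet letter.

A->CC, B->BA, C->AA

  step 4 ⇒ step 5: CCCCCCCCCCCCCCCCCCCCCCCCCCCCCCCCBACCAAAACCCCCCCC ⇒ AA·AA·AA·AA·AA·AA·AA·AA·AA·AA·AA·AA·AA·AA·AA·AA·AA·AA·AA·AA·AA·AA·AA·AA·AA·AA·AA·AA·AA·AA·AA·AA·BA·CC·AA·AA·CC·CC·CC·CC·AA·AA·AA·AA·AA·AA·AA·AA
    A ↦ CC
    B ↦ BA
    C ↦ AA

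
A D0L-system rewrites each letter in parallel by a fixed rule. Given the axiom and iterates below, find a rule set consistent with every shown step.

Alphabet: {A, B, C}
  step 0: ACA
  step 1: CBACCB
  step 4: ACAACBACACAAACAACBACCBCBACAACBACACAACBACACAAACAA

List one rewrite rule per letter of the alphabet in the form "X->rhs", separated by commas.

A->CB, B->AA, C->AC

  step 0 ⇒ step 1: ACA ⇒ CB·AC·CB
    A ↦ CB
    C ↦ AC
    B ↦ AA  (constrained at step 1)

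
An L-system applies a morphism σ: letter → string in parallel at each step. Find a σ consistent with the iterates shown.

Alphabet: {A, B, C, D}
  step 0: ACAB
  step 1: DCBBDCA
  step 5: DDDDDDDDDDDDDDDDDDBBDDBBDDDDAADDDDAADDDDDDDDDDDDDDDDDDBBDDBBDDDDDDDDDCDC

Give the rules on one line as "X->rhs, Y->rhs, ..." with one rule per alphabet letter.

  step 0 ⇒ step 1: ACAB ⇒ DC·BB·DC·A
    A ↦ DC
    B ↦ A
    C ↦ BB
    D ↦ DD  (constrained at step 1)

A->DC, B->A, C->BB, D->DD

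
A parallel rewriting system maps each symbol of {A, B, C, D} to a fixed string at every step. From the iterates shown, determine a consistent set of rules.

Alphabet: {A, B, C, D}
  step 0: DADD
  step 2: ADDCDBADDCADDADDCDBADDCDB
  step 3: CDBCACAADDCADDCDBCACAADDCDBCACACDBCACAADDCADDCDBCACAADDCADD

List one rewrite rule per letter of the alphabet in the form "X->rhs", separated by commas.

  step 2 ⇒ step 3: ADDCDBADDCADDADDCDBADDCDB ⇒ CDB·CA·CA·ADD·CA·DD·CDB·CA·CA·ADD·CDB·CA·CA·CDB·CA·CA·ADD·CA·DD·CDB·CA·CA·ADD·CA·DD
    A ↦ CDB
    B ↦ DD
    C ↦ ADD
    D ↦ CA

A->CDB, B->DD, C->ADD, D->CA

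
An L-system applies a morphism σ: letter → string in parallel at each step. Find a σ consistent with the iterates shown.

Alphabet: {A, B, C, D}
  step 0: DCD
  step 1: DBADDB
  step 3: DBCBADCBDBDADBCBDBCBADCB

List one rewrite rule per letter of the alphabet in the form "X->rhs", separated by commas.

  step 0 ⇒ step 1: DCD ⇒ DB·AD·DB
    C ↦ AD
    D ↦ DB
    A ↦ DA  (constrained at step 1)
    B ↦ CB  (constrained at step 1)

A->DA, B->CB, C->AD, D->DB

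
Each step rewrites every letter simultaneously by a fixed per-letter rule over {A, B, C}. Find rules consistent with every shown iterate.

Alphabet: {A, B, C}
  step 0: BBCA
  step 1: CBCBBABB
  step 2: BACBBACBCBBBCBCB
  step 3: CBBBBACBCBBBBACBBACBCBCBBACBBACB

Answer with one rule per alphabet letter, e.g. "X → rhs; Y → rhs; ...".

A->BB, B->CB, C->BA

  step 2 ⇒ step 3: BACBBACBCBBBCBCB ⇒ CB·BB·BA·CB·CB·BB·BA·CB·BA·CB·CB·CB·BA·CB·BA·CB
    A ↦ BB
    B ↦ CB
    C ↦ BA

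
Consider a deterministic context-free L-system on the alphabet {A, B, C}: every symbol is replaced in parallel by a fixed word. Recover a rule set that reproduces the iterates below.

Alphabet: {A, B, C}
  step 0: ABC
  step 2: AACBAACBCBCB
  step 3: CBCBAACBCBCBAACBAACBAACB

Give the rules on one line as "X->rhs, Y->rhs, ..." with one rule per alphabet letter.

  step 2 ⇒ step 3: AACBAACBCBCB ⇒ CB·CB·AA·CB·CB·CB·AA·CB·AA·CB·AA·CB
    A ↦ CB
    B ↦ CB
    C ↦ AA

A->CB, B->CB, C->AA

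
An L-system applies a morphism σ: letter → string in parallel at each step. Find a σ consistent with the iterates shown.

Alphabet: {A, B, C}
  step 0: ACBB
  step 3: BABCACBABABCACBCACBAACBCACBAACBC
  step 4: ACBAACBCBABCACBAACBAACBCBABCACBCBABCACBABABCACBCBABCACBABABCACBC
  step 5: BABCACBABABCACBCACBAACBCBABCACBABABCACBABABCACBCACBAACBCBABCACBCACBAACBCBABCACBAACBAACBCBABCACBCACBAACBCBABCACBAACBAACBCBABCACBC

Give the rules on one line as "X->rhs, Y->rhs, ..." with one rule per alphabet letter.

  step 4 ⇒ step 5: ACBAACBCBABCACBAACBAACBCBABCACBCBABCACBABABCACBCBABCACBABABCACBC ⇒ BA·BC·AC·BA·BA·BC·AC·BC·AC·BA·AC·BC·BA·BC·AC·BA·BA·BC·AC·BA·BA·BC·AC·BC·AC·BA·AC·BC·BA·BC·AC·BC·AC·BA·AC·BC·BA·BC·AC·BA·AC·BA·AC·BC·BA·BC·AC·BC·AC·BA·AC·BC·BA·BC·AC·BA·AC·BA·AC·BC·BA·BC·AC·BC
    A ↦ BA
    B ↦ AC
    C ↦ BC

A->BA, B->AC, C->BC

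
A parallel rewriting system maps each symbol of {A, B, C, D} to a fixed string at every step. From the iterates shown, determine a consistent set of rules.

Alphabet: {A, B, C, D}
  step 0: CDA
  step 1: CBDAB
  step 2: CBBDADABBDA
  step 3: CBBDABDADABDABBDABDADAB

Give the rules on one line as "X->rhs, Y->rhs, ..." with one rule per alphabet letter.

A->B, B->BDA, C->CB, D->DA

  step 2 ⇒ step 3: CBBDADABBDA ⇒ CB·BDA·BDA·DA·B·DA·B·BDA·BDA·DA·B
    A ↦ B
    B ↦ BDA
    C ↦ CB
    D ↦ DA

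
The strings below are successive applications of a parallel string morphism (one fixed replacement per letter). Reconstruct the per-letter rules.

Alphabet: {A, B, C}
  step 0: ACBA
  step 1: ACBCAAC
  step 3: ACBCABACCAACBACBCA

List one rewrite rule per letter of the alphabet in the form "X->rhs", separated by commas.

  step 0 ⇒ step 1: ACBA ⇒ AC·B·CA·AC
    A ↦ AC
    B ↦ CA
    C ↦ B

A->AC, B->CA, C->B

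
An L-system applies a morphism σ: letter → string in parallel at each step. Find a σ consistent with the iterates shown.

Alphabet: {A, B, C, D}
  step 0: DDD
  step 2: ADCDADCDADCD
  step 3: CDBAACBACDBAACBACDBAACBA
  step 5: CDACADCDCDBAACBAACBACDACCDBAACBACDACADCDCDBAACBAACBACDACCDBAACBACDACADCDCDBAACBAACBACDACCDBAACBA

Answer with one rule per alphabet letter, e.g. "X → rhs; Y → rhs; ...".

A->CD, B->AD, C->AC, D->BA

  step 2 ⇒ step 3: ADCDADCDADCD ⇒ CD·BA·AC·BA·CD·BA·AC·BA·CD·BA·AC·BA
    A ↦ CD
    C ↦ AC
    D ↦ BA
    B ↦ AD  (constrained at step 3)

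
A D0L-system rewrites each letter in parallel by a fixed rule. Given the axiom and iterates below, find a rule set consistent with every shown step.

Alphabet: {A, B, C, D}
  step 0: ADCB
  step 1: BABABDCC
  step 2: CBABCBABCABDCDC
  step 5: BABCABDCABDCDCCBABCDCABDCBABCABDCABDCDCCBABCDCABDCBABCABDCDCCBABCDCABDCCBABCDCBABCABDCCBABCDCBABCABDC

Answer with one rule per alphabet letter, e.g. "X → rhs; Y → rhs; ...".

A->BAB, B->C, C->DC, D->AB

  step 1 ⇒ step 2: BABABDCC ⇒ C·BAB·C·BAB·C·AB·DC·DC
    A ↦ BAB
    B ↦ C
    C ↦ DC
    D ↦ AB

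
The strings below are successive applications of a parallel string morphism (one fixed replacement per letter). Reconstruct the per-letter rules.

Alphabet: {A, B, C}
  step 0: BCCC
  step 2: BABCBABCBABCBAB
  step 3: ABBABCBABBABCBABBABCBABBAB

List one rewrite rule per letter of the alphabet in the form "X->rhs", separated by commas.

A->B, B->AB, C->CB

  step 2 ⇒ step 3: BABCBABCBABCBAB ⇒ AB·B·AB·CB·AB·B·AB·CB·AB·B·AB·CB·AB·B·AB
    A ↦ B
    B ↦ AB
    C ↦ CB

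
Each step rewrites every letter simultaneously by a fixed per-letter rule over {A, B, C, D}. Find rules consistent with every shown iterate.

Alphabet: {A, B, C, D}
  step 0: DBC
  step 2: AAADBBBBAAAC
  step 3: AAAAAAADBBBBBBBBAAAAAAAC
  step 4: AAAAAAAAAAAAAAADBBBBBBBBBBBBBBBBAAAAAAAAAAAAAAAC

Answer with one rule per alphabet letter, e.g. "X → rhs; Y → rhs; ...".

  step 3 ⇒ step 4: AAAAAAADBBBBBBBBAAAAAAAC ⇒ AA·AA·AA·AA·AA·AA·AA·AD·BB·BB·BB·BB·BB·BB·BB·BB·AA·AA·AA·AA·AA·AA·AA·AC
    A ↦ AA
    B ↦ BB
    C ↦ AC
    D ↦ AD

A->AA, B->BB, C->AC, D->AD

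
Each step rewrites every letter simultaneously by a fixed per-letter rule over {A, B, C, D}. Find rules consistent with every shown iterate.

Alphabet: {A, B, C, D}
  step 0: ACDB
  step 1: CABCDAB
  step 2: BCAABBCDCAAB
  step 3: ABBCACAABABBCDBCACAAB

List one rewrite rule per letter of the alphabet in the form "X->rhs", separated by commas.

  step 2 ⇒ step 3: BCAABBCDCAAB ⇒ AB·B·CA·CA·AB·AB·B·CD·B·CA·CA·AB
    A ↦ CA
    B ↦ AB
    C ↦ B
    D ↦ CD

A->CA, B->AB, C->B, D->CD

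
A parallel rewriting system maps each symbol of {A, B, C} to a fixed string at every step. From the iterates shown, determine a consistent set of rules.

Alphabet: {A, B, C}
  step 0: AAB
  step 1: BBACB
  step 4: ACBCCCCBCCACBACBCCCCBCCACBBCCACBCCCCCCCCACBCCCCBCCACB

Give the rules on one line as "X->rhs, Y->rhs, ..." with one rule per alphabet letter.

A->B, B->ACB, C->CC

  step 0 ⇒ step 1: AAB ⇒ B·B·ACB
    A ↦ B
    B ↦ ACB
    C ↦ CC  (constrained at step 1)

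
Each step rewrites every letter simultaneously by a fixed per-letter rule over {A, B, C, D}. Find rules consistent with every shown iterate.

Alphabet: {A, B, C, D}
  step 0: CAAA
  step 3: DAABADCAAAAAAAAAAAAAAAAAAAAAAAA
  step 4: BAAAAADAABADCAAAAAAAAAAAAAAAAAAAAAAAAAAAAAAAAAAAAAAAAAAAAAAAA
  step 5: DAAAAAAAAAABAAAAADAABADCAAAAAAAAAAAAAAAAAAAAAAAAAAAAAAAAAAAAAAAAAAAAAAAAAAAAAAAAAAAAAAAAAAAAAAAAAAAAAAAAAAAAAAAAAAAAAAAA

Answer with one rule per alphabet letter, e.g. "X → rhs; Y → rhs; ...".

A->AA, B->D, C->DC, D->BA

  step 4 ⇒ step 5: BAAAAADAABADCAAAAAAAAAAAAAAAAAAAAAAAAAAAAAAAAAAAAAAAAAAAAAAAA ⇒ D·AA·AA·AA·AA·AA·BA·AA·AA·D·AA·BA·DC·AA·AA·AA·AA·AA·AA·AA·AA·AA·AA·AA·AA·AA·AA·AA·AA·AA·AA·AA·AA·AA·AA·AA·AA·AA·AA·AA·AA·AA·AA·AA·AA·AA·AA·AA·AA·AA·AA·AA·AA·AA·AA·AA·AA·AA·AA·AA·AA
    A ↦ AA
    B ↦ D
    C ↦ DC
    D ↦ BA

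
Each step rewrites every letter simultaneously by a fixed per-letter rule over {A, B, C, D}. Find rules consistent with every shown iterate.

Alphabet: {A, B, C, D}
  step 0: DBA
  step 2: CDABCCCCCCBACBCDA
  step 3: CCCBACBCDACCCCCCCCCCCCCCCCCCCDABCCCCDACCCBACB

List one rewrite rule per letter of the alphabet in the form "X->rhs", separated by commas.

  step 2 ⇒ step 3: CDABCCCCCCBACBCDA ⇒ CCC·BAC·B·CDA·CCC·CCC·CCC·CCC·CCC·CCC·CDA·B·CCC·CDA·CCC·BAC·B
    A ↦ B
    B ↦ CDA
    C ↦ CCC
    D ↦ BAC

A->B, B->CDA, C->CCC, D->BAC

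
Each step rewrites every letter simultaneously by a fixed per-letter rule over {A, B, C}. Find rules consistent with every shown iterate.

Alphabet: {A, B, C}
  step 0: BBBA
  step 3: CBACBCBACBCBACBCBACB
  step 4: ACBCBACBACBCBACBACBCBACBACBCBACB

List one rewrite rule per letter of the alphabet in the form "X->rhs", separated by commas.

A->CB, B->CB, C->A

  step 3 ⇒ step 4: CBACBCBACBCBACBCBACB ⇒ A·CB·CB·A·CB·A·CB·CB·A·CB·A·CB·CB·A·CB·A·CB·CB·A·CB
    A ↦ CB
    B ↦ CB
    C ↦ A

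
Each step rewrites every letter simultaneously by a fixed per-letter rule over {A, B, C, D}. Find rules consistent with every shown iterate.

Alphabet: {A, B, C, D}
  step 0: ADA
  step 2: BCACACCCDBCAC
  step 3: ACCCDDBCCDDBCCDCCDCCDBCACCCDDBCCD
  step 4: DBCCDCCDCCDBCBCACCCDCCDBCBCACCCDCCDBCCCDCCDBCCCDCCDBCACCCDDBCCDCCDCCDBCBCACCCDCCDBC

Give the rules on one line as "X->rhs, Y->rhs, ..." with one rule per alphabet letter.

  step 3 ⇒ step 4: ACCCDDBCCDDBCCDCCDCCDBCACCCDDBCCD ⇒ DB·CCD·CCD·CCD·BC·BC·AC·CCD·CCD·BC·BC·AC·CCD·CCD·BC·CCD·CCD·BC·CCD·CCD·BC·AC·CCD·DB·CCD·CCD·CCD·BC·BC·AC·CCD·CCD·BC
    A ↦ DB
    B ↦ AC
    C ↦ CCD
    D ↦ BC

A->DB, B->AC, C->CCD, D->BC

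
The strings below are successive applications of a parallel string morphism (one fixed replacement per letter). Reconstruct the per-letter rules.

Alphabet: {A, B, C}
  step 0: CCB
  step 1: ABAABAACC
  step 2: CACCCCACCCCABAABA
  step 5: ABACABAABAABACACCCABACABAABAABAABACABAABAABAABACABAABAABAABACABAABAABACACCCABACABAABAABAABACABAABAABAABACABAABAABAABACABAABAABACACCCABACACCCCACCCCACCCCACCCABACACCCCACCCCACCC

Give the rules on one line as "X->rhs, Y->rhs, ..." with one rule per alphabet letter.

  step 1 ⇒ step 2: ABAABAACC ⇒ C·ACC·C·C·ACC·C·C·ABA·ABA
    A ↦ C
    B ↦ ACC
    C ↦ ABA

A->C, B->ACC, C->ABA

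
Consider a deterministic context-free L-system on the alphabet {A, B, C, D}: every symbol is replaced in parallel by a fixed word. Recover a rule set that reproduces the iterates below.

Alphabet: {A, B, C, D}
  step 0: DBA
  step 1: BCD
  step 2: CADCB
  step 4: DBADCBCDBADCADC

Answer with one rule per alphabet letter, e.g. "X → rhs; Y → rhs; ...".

A->D, B->C, C->ADC, D->B

  step 1 ⇒ step 2: BCD ⇒ C·ADC·B
    B ↦ C
    C ↦ ADC
    D ↦ B
  step 0 ⇒ step 1: DBA ⇒ B·C·D
    A ↦ D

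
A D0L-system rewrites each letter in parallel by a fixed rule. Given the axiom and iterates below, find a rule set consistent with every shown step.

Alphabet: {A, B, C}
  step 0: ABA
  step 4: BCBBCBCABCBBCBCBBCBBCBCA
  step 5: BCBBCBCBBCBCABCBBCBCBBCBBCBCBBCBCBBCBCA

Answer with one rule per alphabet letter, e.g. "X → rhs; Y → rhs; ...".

  step 4 ⇒ step 5: BCBBCBCABCBBCBCBBCBBCBCA ⇒ BC·B·BC·BC·B·BC·B·CA·BC·B·BC·BC·B·BC·B·BC·BC·B·BC·BC·B·BC·B·CA
    A ↦ CA
    B ↦ BC
    C ↦ B

A->CA, B->BC, C->B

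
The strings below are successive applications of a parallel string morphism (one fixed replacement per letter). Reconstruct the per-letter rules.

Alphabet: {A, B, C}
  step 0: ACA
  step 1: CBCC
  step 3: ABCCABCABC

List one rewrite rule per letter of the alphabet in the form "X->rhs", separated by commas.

A->C, B->A, C->BC

  step 0 ⇒ step 1: ACA ⇒ C·BC·C
    A ↦ C
    C ↦ BC
    B ↦ A  (constrained at step 1)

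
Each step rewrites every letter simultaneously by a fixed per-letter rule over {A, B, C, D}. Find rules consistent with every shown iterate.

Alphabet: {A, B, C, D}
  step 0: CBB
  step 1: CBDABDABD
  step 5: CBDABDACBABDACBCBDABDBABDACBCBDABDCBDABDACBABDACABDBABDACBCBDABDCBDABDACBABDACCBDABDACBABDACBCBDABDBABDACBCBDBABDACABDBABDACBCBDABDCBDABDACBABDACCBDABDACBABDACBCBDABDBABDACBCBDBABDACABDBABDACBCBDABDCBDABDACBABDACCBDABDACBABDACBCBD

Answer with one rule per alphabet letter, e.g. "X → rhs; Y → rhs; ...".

  step 0 ⇒ step 1: CBB ⇒ CBD·ABD·ABD
    B ↦ ABD
    C ↦ CBD
    A ↦ B  (constrained at step 1)
    D ↦ AC  (constrained at step 1)

A->B, B->ABD, C->CBD, D->AC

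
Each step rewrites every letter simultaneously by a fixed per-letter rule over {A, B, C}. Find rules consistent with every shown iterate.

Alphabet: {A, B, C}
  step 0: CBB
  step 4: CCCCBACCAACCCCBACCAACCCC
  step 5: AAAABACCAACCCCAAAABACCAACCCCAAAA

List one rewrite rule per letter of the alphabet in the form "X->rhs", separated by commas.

  step 4 ⇒ step 5: CCCCBACCAACCCCBACCAACCCC ⇒ A·A·A·A·BA·CC·A·A·CC·CC·A·A·A·A·BA·CC·A·A·CC·CC·A·A·A·A
    A ↦ CC
    B ↦ BA
    C ↦ A

A->CC, B->BA, C->A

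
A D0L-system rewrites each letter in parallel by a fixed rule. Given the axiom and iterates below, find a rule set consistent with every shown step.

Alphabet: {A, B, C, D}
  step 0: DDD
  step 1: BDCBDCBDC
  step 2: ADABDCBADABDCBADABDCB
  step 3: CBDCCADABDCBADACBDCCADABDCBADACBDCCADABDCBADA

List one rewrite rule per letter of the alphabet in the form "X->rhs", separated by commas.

  step 2 ⇒ step 3: ADABDCBADABDCBADABDCB ⇒ C·BDC·C·ADA·BDC·B·ADA·C·BDC·C·ADA·BDC·B·ADA·C·BDC·C·ADA·BDC·B·ADA
    A ↦ C
    B ↦ ADA
    C ↦ B
    D ↦ BDC

A->C, B->ADA, C->B, D->BDC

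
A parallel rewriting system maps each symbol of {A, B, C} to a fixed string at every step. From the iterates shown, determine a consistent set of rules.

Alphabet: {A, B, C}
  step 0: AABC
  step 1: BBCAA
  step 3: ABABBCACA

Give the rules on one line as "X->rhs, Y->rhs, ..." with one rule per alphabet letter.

A->B, B->CA, C->A

  step 0 ⇒ step 1: AABC ⇒ B·B·CA·A
    A ↦ B
    B ↦ CA
    C ↦ A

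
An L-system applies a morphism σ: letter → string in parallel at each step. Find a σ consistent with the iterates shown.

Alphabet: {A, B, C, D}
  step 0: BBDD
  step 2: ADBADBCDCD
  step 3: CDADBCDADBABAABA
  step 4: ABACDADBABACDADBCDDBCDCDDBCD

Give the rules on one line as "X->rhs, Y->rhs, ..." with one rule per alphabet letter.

A->CD, B->DB, C->AB, D->A

  step 3 ⇒ step 4: CDADBCDADBABAABA ⇒ AB·A·CD·A·DB·AB·A·CD·A·DB·CD·DB·CD·CD·DB·CD
    A ↦ CD
    B ↦ DB
    C ↦ AB
    D ↦ A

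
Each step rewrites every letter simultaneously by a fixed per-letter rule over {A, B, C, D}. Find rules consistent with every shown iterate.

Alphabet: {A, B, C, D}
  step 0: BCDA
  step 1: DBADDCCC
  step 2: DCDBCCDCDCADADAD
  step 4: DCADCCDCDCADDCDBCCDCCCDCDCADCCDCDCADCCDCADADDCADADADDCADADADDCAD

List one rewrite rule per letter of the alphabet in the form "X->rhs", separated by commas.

A->CC, B->DB, C->AD, D->DC

  step 1 ⇒ step 2: DBADDCCC ⇒ DC·DB·CC·DC·DC·AD·AD·AD
    A ↦ CC
    B ↦ DB
    C ↦ AD
    D ↦ DC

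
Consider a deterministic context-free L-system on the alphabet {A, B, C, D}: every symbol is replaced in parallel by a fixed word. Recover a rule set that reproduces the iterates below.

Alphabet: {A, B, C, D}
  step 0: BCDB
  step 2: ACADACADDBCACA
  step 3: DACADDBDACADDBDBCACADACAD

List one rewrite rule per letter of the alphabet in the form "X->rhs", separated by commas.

  step 2 ⇒ step 3: ACADACADDBCACA ⇒ D·ACA·D·DB·D·ACA·D·DB·DB·C·ACA·D·ACA·D
    A ↦ D
    B ↦ C
    C ↦ ACA
    D ↦ DB

A->D, B->C, C->ACA, D->DB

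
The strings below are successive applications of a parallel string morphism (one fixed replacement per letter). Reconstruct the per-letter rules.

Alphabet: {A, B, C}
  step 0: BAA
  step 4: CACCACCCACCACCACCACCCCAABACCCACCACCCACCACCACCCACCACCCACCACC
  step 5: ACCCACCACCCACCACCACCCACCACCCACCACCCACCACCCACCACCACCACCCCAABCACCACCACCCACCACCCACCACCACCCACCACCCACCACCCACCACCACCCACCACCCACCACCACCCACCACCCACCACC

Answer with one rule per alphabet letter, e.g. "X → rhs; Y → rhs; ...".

A->C, B->AAB, C->ACC

  step 4 ⇒ step 5: CACCACCCACCACCACCACCCCAABACCCACCACCCACCACCACCCACCACCCACCACC ⇒ ACC·C·ACC·ACC·C·ACC·ACC·ACC·C·ACC·ACC·C·ACC·ACC·C·ACC·ACC·C·ACC·ACC·ACC·ACC·C·C·AAB·C·ACC·ACC·ACC·C·ACC·ACC·C·ACC·ACC·ACC·C·ACC·ACC·C·ACC·ACC·C·ACC·ACC·ACC·C·ACC·ACC·C·ACC·ACC·ACC·C·ACC·ACC·C·ACC·ACC
    A ↦ C
    B ↦ AAB
    C ↦ ACC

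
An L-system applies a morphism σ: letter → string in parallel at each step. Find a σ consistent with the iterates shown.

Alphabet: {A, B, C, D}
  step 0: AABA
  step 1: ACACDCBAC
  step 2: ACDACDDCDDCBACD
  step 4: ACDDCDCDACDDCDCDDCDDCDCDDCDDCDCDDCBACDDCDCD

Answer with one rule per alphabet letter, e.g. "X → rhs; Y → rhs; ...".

A->AC, B->DCB, C->D, D->DC

  step 1 ⇒ step 2: ACACDCBAC ⇒ AC·D·AC·D·DC·D·DCB·AC·D
    A ↦ AC
    B ↦ DCB
    C ↦ D
    D ↦ DC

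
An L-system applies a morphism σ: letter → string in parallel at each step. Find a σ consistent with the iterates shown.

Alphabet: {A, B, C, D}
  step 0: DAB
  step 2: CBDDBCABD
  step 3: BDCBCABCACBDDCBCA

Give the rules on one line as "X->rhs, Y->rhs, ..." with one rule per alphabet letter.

A->D, B->C, C->BD, D->BCA

  step 2 ⇒ step 3: CBDDBCABD ⇒ BD·C·BCA·BCA·C·BD·D·C·BCA
    A ↦ D
    B ↦ C
    C ↦ BD
    D ↦ BCA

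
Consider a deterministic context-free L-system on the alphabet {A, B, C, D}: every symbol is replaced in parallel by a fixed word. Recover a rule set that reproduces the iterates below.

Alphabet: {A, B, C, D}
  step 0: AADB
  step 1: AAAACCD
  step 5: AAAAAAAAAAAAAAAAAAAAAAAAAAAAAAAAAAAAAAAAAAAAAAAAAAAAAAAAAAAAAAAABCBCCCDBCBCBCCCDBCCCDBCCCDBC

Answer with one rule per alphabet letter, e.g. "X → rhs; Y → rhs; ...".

A->AA, B->D, C->BC, D->CC

  step 0 ⇒ step 1: AADB ⇒ AA·AA·CC·D
    A ↦ AA
    B ↦ D
    D ↦ CC
    C ↦ BC  (constrained at step 1)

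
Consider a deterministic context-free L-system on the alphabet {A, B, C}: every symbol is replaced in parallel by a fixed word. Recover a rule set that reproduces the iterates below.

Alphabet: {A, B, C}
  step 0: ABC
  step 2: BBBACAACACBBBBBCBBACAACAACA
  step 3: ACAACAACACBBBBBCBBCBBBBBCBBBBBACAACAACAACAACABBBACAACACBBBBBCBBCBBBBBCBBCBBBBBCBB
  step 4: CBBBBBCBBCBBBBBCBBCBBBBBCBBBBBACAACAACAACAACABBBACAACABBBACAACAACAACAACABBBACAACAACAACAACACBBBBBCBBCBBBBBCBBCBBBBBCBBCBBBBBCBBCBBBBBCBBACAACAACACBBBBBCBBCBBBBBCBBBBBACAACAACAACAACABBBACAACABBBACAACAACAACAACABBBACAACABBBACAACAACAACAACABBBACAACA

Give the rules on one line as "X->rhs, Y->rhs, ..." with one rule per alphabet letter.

  step 3 ⇒ step 4: ACAACAACACBBBBBCBBCBBBBBCBBBBBACAACAACAACAACABBBACAACACBBBBBCBBCBBBBBCBBCBBBBBCBB ⇒ CBB·BBB·CBB·CBB·BBB·CBB·CBB·BBB·CBB·BBB·ACA·ACA·ACA·ACA·ACA·BBB·ACA·ACA·BBB·ACA·ACA·ACA·ACA·ACA·BBB·ACA·ACA·ACA·ACA·ACA·CBB·BBB·CBB·CBB·BBB·CBB·CBB·BBB·CBB·CBB·BBB·CBB·CBB·BBB·CBB·ACA·ACA·ACA·CBB·BBB·CBB·CBB·BBB·CBB·BBB·ACA·ACA·ACA·ACA·ACA·BBB·ACA·ACA·BBB·ACA·ACA·ACA·ACA·ACA·BBB·ACA·ACA·BBB·ACA·ACA·ACA·ACA·ACA·BBB·ACA·ACA
    A ↦ CBB
    B ↦ ACA
    C ↦ BBB

A->CBB, B->ACA, C->BBB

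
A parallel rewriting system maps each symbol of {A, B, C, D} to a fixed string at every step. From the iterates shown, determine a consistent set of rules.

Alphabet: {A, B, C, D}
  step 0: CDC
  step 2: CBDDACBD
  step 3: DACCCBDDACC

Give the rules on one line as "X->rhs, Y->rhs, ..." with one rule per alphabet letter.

  step 2 ⇒ step 3: CBDDACBD ⇒ DA·C·C·C·BD·DA·C·C
    A ↦ BD
    B ↦ C
    C ↦ DA
    D ↦ C

A->BD, B->C, C->DA, D->C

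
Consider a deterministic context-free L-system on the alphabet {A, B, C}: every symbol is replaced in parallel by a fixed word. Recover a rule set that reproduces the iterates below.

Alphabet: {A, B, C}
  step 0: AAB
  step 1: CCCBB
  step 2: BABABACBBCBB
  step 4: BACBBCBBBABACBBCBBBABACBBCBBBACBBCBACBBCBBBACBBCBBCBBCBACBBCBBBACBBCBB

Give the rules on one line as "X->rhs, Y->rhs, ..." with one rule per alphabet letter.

A->C, B->CBB, C->BA

  step 1 ⇒ step 2: CCCBB ⇒ BA·BA·BA·CBB·CBB
    B ↦ CBB
    C ↦ BA
  step 0 ⇒ step 1: AAB ⇒ C·C·CBB
    A ↦ C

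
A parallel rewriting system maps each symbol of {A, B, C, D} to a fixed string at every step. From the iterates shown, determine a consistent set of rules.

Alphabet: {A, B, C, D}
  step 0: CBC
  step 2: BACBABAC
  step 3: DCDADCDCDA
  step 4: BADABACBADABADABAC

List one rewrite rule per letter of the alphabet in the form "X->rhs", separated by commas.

  step 3 ⇒ step 4: DCDADCDCDA ⇒ BA·DA·BA·C·BA·DA·BA·DA·BA·C
    A ↦ C
    C ↦ DA
    D ↦ BA
  step 2 ⇒ step 3: BACBABAC ⇒ D·C·DA·D·C·D·C·DA
    B ↦ D

A->C, B->D, C->DA, D->BA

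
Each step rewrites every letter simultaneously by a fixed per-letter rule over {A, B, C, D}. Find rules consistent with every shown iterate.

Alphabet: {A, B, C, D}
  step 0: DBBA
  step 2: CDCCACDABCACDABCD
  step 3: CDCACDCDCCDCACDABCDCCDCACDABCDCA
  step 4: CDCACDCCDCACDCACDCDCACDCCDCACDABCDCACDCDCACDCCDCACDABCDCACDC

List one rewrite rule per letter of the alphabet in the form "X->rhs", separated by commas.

A->C, B->DAB, C->CD, D->CA

  step 3 ⇒ step 4: CDCACDCDCCDCACDABCDCCDCACDABCDCA ⇒ CD·CA·CD·C·CD·CA·CD·CA·CD·CD·CA·CD·C·CD·CA·C·DAB·CD·CA·CD·CD·CA·CD·C·CD·CA·C·DAB·CD·CA·CD·C
    A ↦ C
    B ↦ DAB
    C ↦ CD
    D ↦ CA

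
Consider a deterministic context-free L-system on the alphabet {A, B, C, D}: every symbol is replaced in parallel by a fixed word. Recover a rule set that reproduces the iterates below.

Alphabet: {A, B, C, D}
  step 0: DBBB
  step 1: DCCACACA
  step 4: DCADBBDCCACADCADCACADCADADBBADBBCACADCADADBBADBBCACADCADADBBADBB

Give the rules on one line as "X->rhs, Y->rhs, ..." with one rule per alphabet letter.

  step 0 ⇒ step 1: DBBB ⇒ DC·CA·CA·CA
    B ↦ CA
    D ↦ DC
    A ↦ BB  (constrained at step 1)
    C ↦ AD  (constrained at step 1)

A->BB, B->CA, C->AD, D->DC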